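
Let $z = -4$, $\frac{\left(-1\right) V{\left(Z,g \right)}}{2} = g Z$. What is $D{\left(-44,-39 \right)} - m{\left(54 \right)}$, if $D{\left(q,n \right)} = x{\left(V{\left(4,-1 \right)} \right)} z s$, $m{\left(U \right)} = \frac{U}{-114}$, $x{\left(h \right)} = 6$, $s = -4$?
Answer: $\frac{1833}{19} \approx 96.474$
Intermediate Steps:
$V{\left(Z,g \right)} = - 2 Z g$ ($V{\left(Z,g \right)} = - 2 g Z = - 2 Z g$)
$m{\left(U \right)} = - \frac{U}{114}$ ($m{\left(U \right)} = U \left(- \frac{1}{114}\right) = - \frac{U}{114}$)
$D{\left(q,n \right)} = 96$ ($D{\left(q,n \right)} = 6 \left(-4\right) \left(-4\right) = \left(-24\right) \left(-4\right) = 96$)
$D{\left(-44,-39 \right)} - m{\left(54 \right)} = 96 - \left(- \frac{1}{114}\right) 54 = 96 - - \frac{9}{19} = 96 + \frac{9}{19} = \frac{1833}{19}$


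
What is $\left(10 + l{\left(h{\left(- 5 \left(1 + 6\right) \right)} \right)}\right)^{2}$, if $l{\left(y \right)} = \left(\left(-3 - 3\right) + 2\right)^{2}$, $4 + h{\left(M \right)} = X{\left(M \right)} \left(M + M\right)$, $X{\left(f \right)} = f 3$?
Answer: $676$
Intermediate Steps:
$X{\left(f \right)} = 3 f$
$h{\left(M \right)} = -4 + 6 M^{2}$ ($h{\left(M \right)} = -4 + 3 M \left(M + M\right) = -4 + 3 M 2 M = -4 + 6 M^{2}$)
$l{\left(y \right)} = 16$ ($l{\left(y \right)} = \left(-6 + 2\right)^{2} = \left(-4\right)^{2} = 16$)
$\left(10 + l{\left(h{\left(- 5 \left(1 + 6\right) \right)} \right)}\right)^{2} = \left(10 + 16\right)^{2} = 26^{2} = 676$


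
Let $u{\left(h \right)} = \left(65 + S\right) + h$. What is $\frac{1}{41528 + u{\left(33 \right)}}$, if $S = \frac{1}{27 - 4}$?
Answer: $\frac{23}{957399} \approx 2.4023 \cdot 10^{-5}$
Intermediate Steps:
$S = \frac{1}{23} \approx 0.043478$
$u{\left(h \right)} = \frac{1496}{23} + h$ ($u{\left(h \right)} = \left(65 + \frac{1}{23}\right) + h = \frac{1496}{23} + h$)
$\frac{1}{41528 + u{\left(33 \right)}} = \frac{1}{41528 + \left(\frac{1496}{23} + 33\right)} = \frac{1}{41528 + \frac{2255}{23}} = \frac{1}{\frac{957399}{23}} = \frac{23}{957399}$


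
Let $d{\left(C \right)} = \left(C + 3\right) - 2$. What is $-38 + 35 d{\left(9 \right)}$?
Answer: $312$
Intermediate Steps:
$d{\left(C \right)} = 1 + C$ ($d{\left(C \right)} = \left(3 + C\right) - 2 = 1 + C$)
$-38 + 35 d{\left(9 \right)} = -38 + 35 \left(1 + 9\right) = -38 + 35 \cdot 10 = -38 + 350 = 312$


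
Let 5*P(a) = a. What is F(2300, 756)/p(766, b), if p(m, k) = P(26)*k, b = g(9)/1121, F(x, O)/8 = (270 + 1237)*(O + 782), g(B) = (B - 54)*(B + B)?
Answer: -5196431372/1053 ≈ -4.9349e+6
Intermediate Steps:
g(B) = 2*B*(-54 + B) (g(B) = (-54 + B)*(2*B) = 2*B*(-54 + B))
P(a) = a/5
F(x, O) = 9427792 + 12056*O (F(x, O) = 8*((270 + 1237)*(O + 782)) = 8*(1507*(782 + O)) = 8*(1178474 + 1507*O) = 9427792 + 12056*O)
b = -810/1121 (b = (2*9*(-54 + 9))/1121 = (2*9*(-45))*(1/1121) = -810*1/1121 = -810/1121 ≈ -0.72257)
p(m, k) = 26*k/5 (p(m, k) = ((1/5)*26)*k = 26*k/5)
F(2300, 756)/p(766, b) = (9427792 + 12056*756)/(((26/5)*(-810/1121))) = (9427792 + 9114336)/(-4212/1121) = 18542128*(-1121/4212) = -5196431372/1053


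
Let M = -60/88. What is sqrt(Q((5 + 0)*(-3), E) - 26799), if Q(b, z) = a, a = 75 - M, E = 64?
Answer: I*sqrt(12934086)/22 ≈ 163.47*I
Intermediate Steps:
M = -15/22 (M = -60*1/88 = -15/22 ≈ -0.68182)
a = 1665/22 (a = 75 - 1*(-15/22) = 75 + 15/22 = 1665/22 ≈ 75.682)
Q(b, z) = 1665/22
sqrt(Q((5 + 0)*(-3), E) - 26799) = sqrt(1665/22 - 26799) = sqrt(-587913/22) = I*sqrt(12934086)/22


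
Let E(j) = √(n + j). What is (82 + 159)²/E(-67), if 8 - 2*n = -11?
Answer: -58081*I*√230/115 ≈ -7659.5*I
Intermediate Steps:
n = 19/2 (n = 4 - ½*(-11) = 4 + 11/2 = 19/2 ≈ 9.5000)
E(j) = √(19/2 + j)
(82 + 159)²/E(-67) = (82 + 159)²/((√(38 + 4*(-67))/2)) = 241²/((√(38 - 268)/2)) = 58081/((√(-230)/2)) = 58081/(((I*√230)/2)) = 58081/((I*√230/2)) = 58081*(-I*√230/115) = -58081*I*√230/115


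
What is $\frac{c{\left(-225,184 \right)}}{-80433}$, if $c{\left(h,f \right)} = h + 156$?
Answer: $\frac{23}{26811} \approx 0.00085786$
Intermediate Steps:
$c{\left(h,f \right)} = 156 + h$
$\frac{c{\left(-225,184 \right)}}{-80433} = \frac{156 - 225}{-80433} = \left(-69\right) \left(- \frac{1}{80433}\right) = \frac{23}{26811}$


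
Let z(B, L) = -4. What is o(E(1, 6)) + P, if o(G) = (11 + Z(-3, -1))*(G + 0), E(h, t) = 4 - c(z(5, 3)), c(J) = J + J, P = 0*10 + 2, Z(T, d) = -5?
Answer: 74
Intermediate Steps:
P = 2 (P = 0 + 2 = 2)
c(J) = 2*J
E(h, t) = 12 (E(h, t) = 4 - 2*(-4) = 4 - 1*(-8) = 4 + 8 = 12)
o(G) = 6*G (o(G) = (11 - 5)*(G + 0) = 6*G)
o(E(1, 6)) + P = 6*12 + 2 = 72 + 2 = 74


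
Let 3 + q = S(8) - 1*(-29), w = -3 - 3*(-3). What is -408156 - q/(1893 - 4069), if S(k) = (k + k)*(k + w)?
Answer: -444073603/1088 ≈ -4.0816e+5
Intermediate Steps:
w = 6 (w = -3 + 9 = 6)
S(k) = 2*k*(6 + k) (S(k) = (k + k)*(k + 6) = (2*k)*(6 + k) = 2*k*(6 + k))
q = 250 (q = -3 + (2*8*(6 + 8) - 1*(-29)) = -3 + (2*8*14 + 29) = -3 + (224 + 29) = -3 + 253 = 250)
-408156 - q/(1893 - 4069) = -408156 - 250/(1893 - 4069) = -408156 - 250/(-2176) = -408156 - 250*(-1)/2176 = -408156 - 1*(-125/1088) = -408156 + 125/1088 = -444073603/1088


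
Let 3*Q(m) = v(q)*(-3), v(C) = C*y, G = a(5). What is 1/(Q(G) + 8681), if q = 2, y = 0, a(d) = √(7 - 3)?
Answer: 1/8681 ≈ 0.00011519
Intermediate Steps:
a(d) = 2 (a(d) = √4 = 2)
G = 2
v(C) = 0 (v(C) = C*0 = 0)
Q(m) = 0 (Q(m) = (0*(-3))/3 = (⅓)*0 = 0)
1/(Q(G) + 8681) = 1/(0 + 8681) = 1/8681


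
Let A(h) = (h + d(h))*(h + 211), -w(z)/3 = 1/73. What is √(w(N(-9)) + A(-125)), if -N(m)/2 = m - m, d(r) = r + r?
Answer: I*√171860469/73 ≈ 179.58*I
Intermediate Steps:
d(r) = 2*r
N(m) = 0 (N(m) = -2*(m - m) = -2*0 = 0)
w(z) = -3/73
A(h) = 3*h*(211 + h) (A(h) = (h + 2*h)*(h + 211) = (3*h)*(211 + h) = 3*h*(211 + h))
√(w(N(-9)) + A(-125)) = √(-3/73 + 3*(-125)*(211 - 125)) = √(-3/73 + 3*(-125)*86) = √(-3/73 - 32250) = √(-2354253/73) = I*√171860469/73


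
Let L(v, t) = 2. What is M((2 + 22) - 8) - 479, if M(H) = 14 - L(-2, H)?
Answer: -467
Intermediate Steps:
M(H) = 12 (M(H) = 14 - 1*2 = 14 - 2 = 12)
M((2 + 22) - 8) - 479 = 12 - 479 = -467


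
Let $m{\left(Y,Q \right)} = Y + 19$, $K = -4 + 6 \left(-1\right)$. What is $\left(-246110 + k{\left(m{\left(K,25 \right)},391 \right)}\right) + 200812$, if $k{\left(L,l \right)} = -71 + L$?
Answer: $-45360$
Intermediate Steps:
$K = -10$ ($K = -4 - 6 = -10$)
$m{\left(Y,Q \right)} = 19 + Y$
$\left(-246110 + k{\left(m{\left(K,25 \right)},391 \right)}\right) + 200812 = \left(-246110 + \left(-71 + \left(19 - 10\right)\right)\right) + 200812 = \left(-246110 + \left(-71 + 9\right)\right) + 200812 = \left(-246110 - 62\right) + 200812 = -246172 + 200812 = -45360$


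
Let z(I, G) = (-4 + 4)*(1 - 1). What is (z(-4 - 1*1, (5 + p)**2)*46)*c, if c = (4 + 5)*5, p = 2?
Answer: 0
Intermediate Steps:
c = 45 (c = 9*5 = 45)
z(I, G) = 0 (z(I, G) = 0*0 = 0)
(z(-4 - 1*1, (5 + p)**2)*46)*c = (0*46)*45 = 0*45 = 0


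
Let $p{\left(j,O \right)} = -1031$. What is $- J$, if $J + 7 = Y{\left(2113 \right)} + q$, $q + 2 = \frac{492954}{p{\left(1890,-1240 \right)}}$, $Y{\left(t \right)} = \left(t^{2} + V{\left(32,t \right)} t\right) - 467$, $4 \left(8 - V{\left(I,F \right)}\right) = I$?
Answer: $- \frac{4602193129}{1031} \approx -4.4638 \cdot 10^{6}$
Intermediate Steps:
$V{\left(I,F \right)} = 8 - \frac{I}{4}$
$Y{\left(t \right)} = -467 + t^{2}$ ($Y{\left(t \right)} = \left(t^{2} + \left(8 - 8\right) t\right) - 467 = \left(t^{2} + 0 t\right) - 467 = \left(t^{2} + 0\right) - 467 = t^{2} - 467 = -467 + t^{2}$)
$q = - \frac{495016}{1031}$ ($q = -2 + \frac{492954}{-1031} = -2 + 492954 \left(- \frac{1}{1031}\right) = -2 - \frac{492954}{1031} = - \frac{495016}{1031} \approx -480.13$)
$J = \frac{4602193129}{1031}$ ($J = -7 - \left(\frac{976493}{1031} - 4464769\right) = -7 + \left(\left(-467 + 4464769\right) - \frac{495016}{1031}\right) = -7 + \left(4464302 - \frac{495016}{1031}\right) = -7 + \frac{4602200346}{1031} = \frac{4602193129}{1031} \approx 4.4638 \cdot 10^{6}$)
$- J = \left(-1\right) \frac{4602193129}{1031} = - \frac{4602193129}{1031}$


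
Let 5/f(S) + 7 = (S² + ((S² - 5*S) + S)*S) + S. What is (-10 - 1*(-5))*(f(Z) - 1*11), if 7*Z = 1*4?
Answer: 144810/2477 ≈ 58.462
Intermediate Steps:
Z = 4/7 (Z = (1*4)/7 = (⅐)*4 = 4/7 ≈ 0.57143)
f(S) = 5/(-7 + S + S² + S*(S² - 4*S)) (f(S) = 5/(-7 + ((S² + ((S² - 5*S) + S)*S) + S)) = 5/(-7 + ((S² + (S² - 4*S)*S) + S)) = 5/(-7 + ((S² + S*(S² - 4*S)) + S)) = 5/(-7 + (S + S² + S*(S² - 4*S))) = 5/(-7 + S + S² + S*(S² - 4*S)))
(-10 - 1*(-5))*(f(Z) - 1*11) = (-10 - 1*(-5))*(5/(-7 + 4/7 + (4/7)³ - 3*(4/7)²) - 1*11) = (-10 + 5)*(5/(-7 + 4/7 + 64/343 - 3*16/49) - 11) = -5*(5/(-7 + 4/7 + 64/343 - 48/49) - 11) = -5*(5/(-2477/343) - 11) = -5*(5*(-343/2477) - 11) = -5*(-1715/2477 - 11) = -5*(-28962/2477) = 144810/2477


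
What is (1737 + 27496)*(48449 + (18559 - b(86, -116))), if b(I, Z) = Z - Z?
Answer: 1958844864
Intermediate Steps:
b(I, Z) = 0
(1737 + 27496)*(48449 + (18559 - b(86, -116))) = (1737 + 27496)*(48449 + (18559 - 1*0)) = 29233*(48449 + (18559 + 0)) = 29233*(48449 + 18559) = 29233*67008 = 1958844864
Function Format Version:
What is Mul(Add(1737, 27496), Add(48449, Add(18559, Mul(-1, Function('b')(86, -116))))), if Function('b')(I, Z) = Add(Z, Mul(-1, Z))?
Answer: 1958844864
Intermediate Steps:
Function('b')(I, Z) = 0
Mul(Add(1737, 27496), Add(48449, Add(18559, Mul(-1, Function('b')(86, -116))))) = Mul(Add(1737, 27496), Add(48449, Add(18559, Mul(-1, 0)))) = Mul(29233, Add(48449, Add(18559, 0))) = Mul(29233, Add(48449, 18559)) = Mul(29233, 67008) = 1958844864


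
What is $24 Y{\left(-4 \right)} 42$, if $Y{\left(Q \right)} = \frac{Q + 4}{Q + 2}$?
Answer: $0$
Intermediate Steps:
$Y{\left(Q \right)} = \frac{4 + Q}{2 + Q}$
$24 Y{\left(-4 \right)} 42 = 24 \frac{4 - 4}{2 - 4} \cdot 42 = 24 \frac{1}{-2} \cdot 0 \cdot 42 = 24 \left(\left(- \frac{1}{2}\right) 0\right) 42 = 24 \cdot 0 \cdot 42 = 0 \cdot 42 = 0$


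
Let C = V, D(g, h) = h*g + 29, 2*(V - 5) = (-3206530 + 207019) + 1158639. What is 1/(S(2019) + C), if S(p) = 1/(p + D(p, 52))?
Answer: -107036/98519252515 ≈ -1.0864e-6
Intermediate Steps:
V = -920431 (V = 5 + ((-3206530 + 207019) + 1158639)/2 = 5 + (-2999511 + 1158639)/2 = 5 + (½)*(-1840872) = 5 - 920436 = -920431)
D(g, h) = 29 + g*h (D(g, h) = g*h + 29 = 29 + g*h)
S(p) = 1/(29 + 53*p) (S(p) = 1/(p + (29 + p*52)) = 1/(p + (29 + 52*p)) = 1/(29 + 53*p))
C = -920431
1/(S(2019) + C) = 1/(1/(29 + 53*2019) - 920431) = 1/(1/(29 + 107007) - 920431) = 1/(1/107036 - 920431) = 1/(-98519252515/107036) = -107036/98519252515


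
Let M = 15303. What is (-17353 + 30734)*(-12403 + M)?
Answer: 38804900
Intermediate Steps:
(-17353 + 30734)*(-12403 + M) = (-17353 + 30734)*(-12403 + 15303) = 13381*2900 = 38804900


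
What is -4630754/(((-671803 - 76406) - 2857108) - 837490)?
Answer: 4630754/4442807 ≈ 1.0423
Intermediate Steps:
-4630754/(((-671803 - 76406) - 2857108) - 837490) = -4630754/((-748209 - 2857108) - 837490) = -4630754/(-3605317 - 837490) = -4630754/(-4442807) = -4630754*(-1/4442807) = 4630754/4442807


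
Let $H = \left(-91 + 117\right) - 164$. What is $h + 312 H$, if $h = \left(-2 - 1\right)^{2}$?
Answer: $-43047$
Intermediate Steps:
$h = 9$ ($h = \left(-3\right)^{2} = 9$)
$H = -138$ ($H = 26 - 164 = -138$)
$h + 312 H = 9 + 312 \left(-138\right) = 9 - 43056 = -43047$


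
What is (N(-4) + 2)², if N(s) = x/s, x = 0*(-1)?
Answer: 4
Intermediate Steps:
x = 0
N(s) = 0 (N(s) = 0/s = 0)
(N(-4) + 2)² = (0 + 2)² = 2² = 4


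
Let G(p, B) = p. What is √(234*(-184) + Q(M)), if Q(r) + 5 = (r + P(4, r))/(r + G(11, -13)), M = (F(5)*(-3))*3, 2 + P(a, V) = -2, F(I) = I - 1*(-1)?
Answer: I*√79617295/43 ≈ 207.51*I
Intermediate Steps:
F(I) = 1 + I (F(I) = I + 1 = 1 + I)
P(a, V) = -4 (P(a, V) = -2 - 2 = -4)
M = -54 (M = ((1 + 5)*(-3))*3 = (6*(-3))*3 = -18*3 = -54)
Q(r) = -5 + (-4 + r)/(11 + r) (Q(r) = -5 + (r - 4)/(r + 11) = -5 + (-4 + r)/(11 + r))
√(234*(-184) + Q(M)) = √(234*(-184) + (-59 - 4*(-54))/(11 - 54)) = √(-43056 + (-59 + 216)/(-43)) = √(-43056 - 1/43*157) = √(-43056 - 157/43) = √(-1851565/43) = I*√79617295/43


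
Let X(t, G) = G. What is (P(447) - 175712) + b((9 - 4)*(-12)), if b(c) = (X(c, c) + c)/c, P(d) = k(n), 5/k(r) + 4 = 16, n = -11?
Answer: -2108515/12 ≈ -1.7571e+5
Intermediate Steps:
k(r) = 5/12 (k(r) = 5/(-4 + 16) = 5/12)
P(d) = 5/12
b(c) = 2 (b(c) = (c + c)/c = (2*c)/c = 2)
(P(447) - 175712) + b((9 - 4)*(-12)) = (5/12 - 175712) + 2 = -2108539/12 + 2 = -2108515/12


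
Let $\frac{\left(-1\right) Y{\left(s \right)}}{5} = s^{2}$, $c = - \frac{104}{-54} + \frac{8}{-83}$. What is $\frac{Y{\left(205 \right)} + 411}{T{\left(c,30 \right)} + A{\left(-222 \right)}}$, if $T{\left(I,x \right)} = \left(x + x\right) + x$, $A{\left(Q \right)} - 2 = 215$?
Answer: $- \frac{209714}{307} \approx -683.11$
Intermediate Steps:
$A{\left(Q \right)} = 217$ ($A{\left(Q \right)} = 2 + 215 = 217$)
$c = \frac{4100}{2241}$ ($c = \left(-104\right) \left(- \frac{1}{54}\right) + 8 \left(- \frac{1}{83}\right) = \frac{52}{27} - \frac{8}{83} = \frac{4100}{2241} \approx 1.8295$)
$T{\left(I,x \right)} = 3 x$ ($T{\left(I,x \right)} = 2 x + x = 3 x$)
$Y{\left(s \right)} = - 5 s^{2}$
$\frac{Y{\left(205 \right)} + 411}{T{\left(c,30 \right)} + A{\left(-222 \right)}} = \frac{- 5 \cdot 205^{2} + 411}{3 \cdot 30 + 217} = \frac{\left(-5\right) 42025 + 411}{90 + 217} = \frac{-210125 + 411}{307} = \left(-209714\right) \frac{1}{307} = - \frac{209714}{307}$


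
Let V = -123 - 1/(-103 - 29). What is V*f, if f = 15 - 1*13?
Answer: -16235/66 ≈ -245.98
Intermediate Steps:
f = 2 (f = 15 - 13 = 2)
V = -16235/132 (V = -123 - 1/(-132) = -123 - 1*(-1/132) = -123 + 1/132 = -16235/132 ≈ -122.99)
V*f = -16235/132*2 = -16235/66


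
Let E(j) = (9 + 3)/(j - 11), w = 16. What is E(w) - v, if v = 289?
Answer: -1433/5 ≈ -286.60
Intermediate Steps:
E(j) = 12/(-11 + j)
E(w) - v = 12/(-11 + 16) - 1*289 = 12/5 - 289 = -1433/5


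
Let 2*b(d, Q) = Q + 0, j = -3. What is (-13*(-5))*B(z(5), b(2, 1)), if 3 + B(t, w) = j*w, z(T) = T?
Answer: -585/2 ≈ -292.50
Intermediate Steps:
b(d, Q) = Q/2 (b(d, Q) = (Q + 0)/2 = Q/2)
B(t, w) = -3 - 3*w
(-13*(-5))*B(z(5), b(2, 1)) = (-13*(-5))*(-3 - 3/2) = 65*(-3 - 3*½) = 65*(-3 - 3/2) = 65*(-9/2) = -585/2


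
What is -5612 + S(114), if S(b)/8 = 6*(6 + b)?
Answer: 148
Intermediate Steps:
S(b) = 288 + 48*b (S(b) = 8*(6*(6 + b)) = 8*(36 + 6*b) = 288 + 48*b)
-5612 + S(114) = -5612 + (288 + 48*114) = -5612 + (288 + 5472) = -5612 + 5760 = 148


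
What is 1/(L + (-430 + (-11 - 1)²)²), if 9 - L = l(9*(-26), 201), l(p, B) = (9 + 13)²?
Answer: 1/81321 ≈ 1.2297e-5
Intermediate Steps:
l(p, B) = 484 (l(p, B) = 22² = 484)
L = -475 (L = 9 - 1*484 = 9 - 484 = -475)
1/(L + (-430 + (-11 - 1)²)²) = 1/(-475 + (-430 + (-11 - 1)²)²) = 1/(-475 + (-430 + (-12)²)²) = 1/(-475 + (-430 + 144)²) = 1/(-475 + (-286)²) = 1/(-475 + 81796) = 1/81321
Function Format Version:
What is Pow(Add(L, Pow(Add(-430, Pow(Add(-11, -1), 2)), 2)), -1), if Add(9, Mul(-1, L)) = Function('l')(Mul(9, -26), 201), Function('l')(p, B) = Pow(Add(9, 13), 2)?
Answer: Rational(1, 81321) ≈ 1.2297e-5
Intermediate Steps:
Function('l')(p, B) = 484 (Function('l')(p, B) = Pow(22, 2) = 484)
L = -475 (L = Add(9, Mul(-1, 484)) = Add(9, -484) = -475)
Pow(Add(L, Pow(Add(-430, Pow(Add(-11, -1), 2)), 2)), -1) = Pow(Add(-475, Pow(Add(-430, Pow(Add(-11, -1), 2)), 2)), -1) = Pow(Add(-475, Pow(Add(-430, Pow(-12, 2)), 2)), -1) = Pow(Add(-475, Pow(Add(-430, 144), 2)), -1) = Pow(Add(-475, Pow(-286, 2)), -1) = Pow(Add(-475, 81796), -1) = Pow(81321, -1) = Rational(1, 81321)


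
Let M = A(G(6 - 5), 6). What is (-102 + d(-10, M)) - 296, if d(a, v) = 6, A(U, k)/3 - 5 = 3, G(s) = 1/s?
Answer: -392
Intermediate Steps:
A(U, k) = 24 (A(U, k) = 15 + 3*3 = 15 + 9 = 24)
M = 24
(-102 + d(-10, M)) - 296 = (-102 + 6) - 296 = -96 - 296 = -392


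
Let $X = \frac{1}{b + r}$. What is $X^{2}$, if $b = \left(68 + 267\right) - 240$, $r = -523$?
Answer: $\frac{1}{183184} \approx 5.459 \cdot 10^{-6}$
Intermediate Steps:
$b = 95$ ($b = 335 - 240 = 95$)
$X = - \frac{1}{428}$ ($X = \frac{1}{95 - 523} = \frac{1}{-428} = - \frac{1}{428} \approx -0.0023364$)
$X^{2} = \left(- \frac{1}{428}\right)^{2} = \frac{1}{183184}$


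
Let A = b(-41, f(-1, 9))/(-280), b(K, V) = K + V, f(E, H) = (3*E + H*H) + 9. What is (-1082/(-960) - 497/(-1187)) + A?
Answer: 1101973/797664 ≈ 1.3815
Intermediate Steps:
f(E, H) = 9 + H² + 3*E (f(E, H) = (3*E + H²) + 9 = (H² + 3*E) + 9 = 9 + H² + 3*E)
A = -23/140 (A = (-41 + (9 + 9² + 3*(-1)))/(-280) = (-41 + (9 + 81 - 3))*(-1/280) = (-41 + 87)*(-1/280) = 46*(-1/280) = -23/140 ≈ -0.16429)
(-1082/(-960) - 497/(-1187)) + A = (-1082/(-960) - 497/(-1187)) - 23/140 = (-1082*(-1/960) - 497*(-1/1187)) - 23/140 = (541/480 + 497/1187) - 23/140 = 880727/569760 - 23/140 = 1101973/797664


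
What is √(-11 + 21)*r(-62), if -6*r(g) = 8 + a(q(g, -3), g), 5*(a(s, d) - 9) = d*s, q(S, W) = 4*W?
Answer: -829*√10/30 ≈ -87.384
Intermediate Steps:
a(s, d) = 9 + d*s/5 (a(s, d) = 9 + (d*s)/5 = 9 + d*s/5)
r(g) = -17/6 + 2*g/5 (r(g) = -(8 + (9 + g*(4*(-3))/5))/6 = -(8 + (9 + (⅕)*g*(-12)))/6 = -(8 + (9 - 12*g/5))/6 = -(17 - 12*g/5)/6 = -17/6 + 2*g/5)
√(-11 + 21)*r(-62) = √(-11 + 21)*(-17/6 + (⅖)*(-62)) = √10*(-17/6 - 124/5) = √10*(-829/30) = -829*√10/30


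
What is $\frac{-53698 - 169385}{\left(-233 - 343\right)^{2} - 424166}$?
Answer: $\frac{223083}{92390} \approx 2.4146$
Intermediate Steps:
$\frac{-53698 - 169385}{\left(-233 - 343\right)^{2} - 424166} = - \frac{223083}{\left(-576\right)^{2} - 424166} = - \frac{223083}{331776 - 424166} = - \frac{223083}{-92390} = \left(-223083\right) \left(- \frac{1}{92390}\right) = \frac{223083}{92390}$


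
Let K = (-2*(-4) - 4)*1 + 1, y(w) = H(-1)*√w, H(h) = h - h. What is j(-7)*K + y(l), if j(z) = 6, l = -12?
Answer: 30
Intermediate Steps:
H(h) = 0
y(w) = 0 (y(w) = 0*√w = 0)
K = 5 (K = (8 - 4)*1 + 1 = 4*1 + 1 = 4 + 1 = 5)
j(-7)*K + y(l) = 6*5 + 0 = 30 + 0 = 30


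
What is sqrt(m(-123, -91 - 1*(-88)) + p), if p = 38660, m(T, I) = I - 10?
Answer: sqrt(38647) ≈ 196.59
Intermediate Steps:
m(T, I) = -10 + I
sqrt(m(-123, -91 - 1*(-88)) + p) = sqrt((-10 + (-91 - 1*(-88))) + 38660) = sqrt((-10 + (-91 + 88)) + 38660) = sqrt((-10 - 3) + 38660) = sqrt(-13 + 38660) = sqrt(38647)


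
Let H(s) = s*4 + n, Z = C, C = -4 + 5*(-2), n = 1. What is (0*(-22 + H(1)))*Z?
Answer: 0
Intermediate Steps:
C = -14 (C = -4 - 10 = -14)
Z = -14
H(s) = 1 + 4*s (H(s) = s*4 + 1 = 4*s + 1 = 1 + 4*s)
(0*(-22 + H(1)))*Z = (0*(-22 + (1 + 4*1)))*(-14) = (0*(-22 + (1 + 4)))*(-14) = (0*(-22 + 5))*(-14) = (0*(-17))*(-14) = 0*(-14) = 0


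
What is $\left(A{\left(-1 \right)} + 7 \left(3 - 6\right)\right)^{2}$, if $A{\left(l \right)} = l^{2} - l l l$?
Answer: $361$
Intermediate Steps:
$A{\left(l \right)} = l^{2} - l^{3}$ ($A{\left(l \right)} = l^{2} - l^{2} l = l^{2} - l^{3}$)
$\left(A{\left(-1 \right)} + 7 \left(3 - 6\right)\right)^{2} = \left(\left(-1\right)^{2} \left(1 - -1\right) + 7 \left(3 - 6\right)\right)^{2} = \left(1 \left(1 + 1\right) + 7 \left(-3\right)\right)^{2} = \left(1 \cdot 2 - 21\right)^{2} = \left(2 - 21\right)^{2} = \left(-19\right)^{2} = 361$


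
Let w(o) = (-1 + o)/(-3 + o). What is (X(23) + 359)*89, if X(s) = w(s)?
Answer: 320489/10 ≈ 32049.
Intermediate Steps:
w(o) = (-1 + o)/(-3 + o)
X(s) = (-1 + s)/(-3 + s)
(X(23) + 359)*89 = ((-1 + 23)/(-3 + 23) + 359)*89 = (22/20 + 359)*89 = ((1/20)*22 + 359)*89 = (11/10 + 359)*89 = (3601/10)*89 = 320489/10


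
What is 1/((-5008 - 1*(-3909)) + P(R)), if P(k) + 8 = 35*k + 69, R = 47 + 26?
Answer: 1/1517 ≈ 0.00065920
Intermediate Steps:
R = 73
P(k) = 61 + 35*k (P(k) = -8 + (35*k + 69) = -8 + (69 + 35*k) = 61 + 35*k)
1/((-5008 - 1*(-3909)) + P(R)) = 1/((-5008 - 1*(-3909)) + (61 + 35*73)) = 1/((-5008 + 3909) + (61 + 2555)) = 1/(-1099 + 2616) = 1/1517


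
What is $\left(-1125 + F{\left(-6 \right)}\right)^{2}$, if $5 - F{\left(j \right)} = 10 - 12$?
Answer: $1249924$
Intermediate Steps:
$F{\left(j \right)} = 7$ ($F{\left(j \right)} = 5 - \left(10 - 12\right) = 5 - -2 = 5 + 2 = 7$)
$\left(-1125 + F{\left(-6 \right)}\right)^{2} = \left(-1125 + 7\right)^{2} = \left(-1118\right)^{2} = 1249924$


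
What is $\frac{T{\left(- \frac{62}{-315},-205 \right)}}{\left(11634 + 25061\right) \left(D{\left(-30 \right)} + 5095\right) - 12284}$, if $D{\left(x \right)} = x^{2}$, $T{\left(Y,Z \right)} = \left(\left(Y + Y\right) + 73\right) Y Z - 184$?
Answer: $- \frac{62419978}{4365388812645} \approx -1.4299 \cdot 10^{-5}$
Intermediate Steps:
$T{\left(Y,Z \right)} = -184 + Y Z \left(73 + 2 Y\right)$ ($T{\left(Y,Z \right)} = \left(2 Y + 73\right) Y Z - 184 = \left(73 + 2 Y\right) Y Z - 184 = Y \left(73 + 2 Y\right) Z - 184 = Y Z \left(73 + 2 Y\right) - 184 = -184 + Y Z \left(73 + 2 Y\right)$)
$\frac{T{\left(- \frac{62}{-315},-205 \right)}}{\left(11634 + 25061\right) \left(D{\left(-30 \right)} + 5095\right) - 12284} = \frac{-184 + 2 \left(-205\right) \left(- \frac{62}{-315}\right)^{2} + 73 \left(- \frac{62}{-315}\right) \left(-205\right)}{\left(11634 + 25061\right) \left(\left(-30\right)^{2} + 5095\right) - 12284} = \frac{-184 + 2 \left(-205\right) \left(\left(-62\right) \left(- \frac{1}{315}\right)\right)^{2} + 73 \left(\left(-62\right) \left(- \frac{1}{315}\right)\right) \left(-205\right)}{36695 \left(900 + 5095\right) - 12284} = \frac{-184 + 2 \left(-205\right) \left(\frac{62}{315}\right)^{2} + 73 \cdot \frac{62}{315} \left(-205\right)}{36695 \cdot 5995 - 12284} = \frac{-184 + 2 \left(-205\right) \frac{3844}{99225} - \frac{185566}{63}}{219986525 - 12284} = \frac{-184 - \frac{315208}{19845} - \frac{185566}{63}}{219974241} = \left(- \frac{62419978}{19845}\right) \frac{1}{219974241} = - \frac{62419978}{4365388812645}$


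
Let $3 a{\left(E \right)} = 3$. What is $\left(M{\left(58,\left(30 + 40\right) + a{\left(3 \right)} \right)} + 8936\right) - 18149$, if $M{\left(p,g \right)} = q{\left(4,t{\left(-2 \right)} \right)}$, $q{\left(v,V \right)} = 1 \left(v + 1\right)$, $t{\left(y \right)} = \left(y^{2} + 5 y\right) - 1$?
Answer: $-9208$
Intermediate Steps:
$a{\left(E \right)} = 1$ ($a{\left(E \right)} = \frac{1}{3} \cdot 3 = 1$)
$t{\left(y \right)} = -1 + y^{2} + 5 y$
$q{\left(v,V \right)} = 1 + v$ ($q{\left(v,V \right)} = 1 \left(1 + v\right) = 1 + v$)
$M{\left(p,g \right)} = 5$ ($M{\left(p,g \right)} = 1 + 4 = 5$)
$\left(M{\left(58,\left(30 + 40\right) + a{\left(3 \right)} \right)} + 8936\right) - 18149 = \left(5 + 8936\right) - 18149 = 8941 - 18149 = -9208$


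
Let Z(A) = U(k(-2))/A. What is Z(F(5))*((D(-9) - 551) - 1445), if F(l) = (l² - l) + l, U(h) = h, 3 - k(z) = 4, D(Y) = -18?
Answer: 2014/25 ≈ 80.560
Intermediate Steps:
k(z) = -1 (k(z) = 3 - 1*4 = 3 - 4 = -1)
F(l) = l²
Z(A) = -1/A
Z(F(5))*((D(-9) - 551) - 1445) = (-1/(5²))*((-18 - 551) - 1445) = (-1/25)*(-569 - 1445) = -1*1/25*(-2014) = -1/25*(-2014) = 2014/25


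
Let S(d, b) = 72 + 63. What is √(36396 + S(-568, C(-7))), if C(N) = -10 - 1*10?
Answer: 9*√451 ≈ 191.13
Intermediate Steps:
C(N) = -20 (C(N) = -10 - 10 = -20)
S(d, b) = 135
√(36396 + S(-568, C(-7))) = √(36396 + 135) = √36531 = 9*√451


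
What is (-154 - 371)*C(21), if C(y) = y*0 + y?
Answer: -11025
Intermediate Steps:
C(y) = y (C(y) = 0 + y = y)
(-154 - 371)*C(21) = (-154 - 371)*21 = -525*21 = -11025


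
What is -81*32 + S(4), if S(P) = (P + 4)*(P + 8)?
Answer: -2496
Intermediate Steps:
S(P) = (4 + P)*(8 + P)
-81*32 + S(4) = -81*32 + (32 + 4² + 12*4) = -2592 + (32 + 16 + 48) = -2592 + 96 = -2496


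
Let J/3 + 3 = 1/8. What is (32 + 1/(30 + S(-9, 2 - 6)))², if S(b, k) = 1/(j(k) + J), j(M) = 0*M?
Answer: 4362998809/4251844 ≈ 1026.1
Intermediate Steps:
j(M) = 0
J = -69/8 (J = -9 + 3/8 = -69/8 ≈ -8.6250)
S(b, k) = -8/69 (S(b, k) = 1/(0 - 69/8) = 1/(-69/8) = -8/69)
(32 + 1/(30 + S(-9, 2 - 6)))² = (32 + 1/(30 - 8/69))² = (32 + 1/(2062/69))² = (32 + 69/2062)² = (66053/2062)² = 4362998809/4251844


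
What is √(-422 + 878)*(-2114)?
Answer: -4228*√114 ≈ -45143.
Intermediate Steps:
√(-422 + 878)*(-2114) = √456*(-2114) = (2*√114)*(-2114) = -4228*√114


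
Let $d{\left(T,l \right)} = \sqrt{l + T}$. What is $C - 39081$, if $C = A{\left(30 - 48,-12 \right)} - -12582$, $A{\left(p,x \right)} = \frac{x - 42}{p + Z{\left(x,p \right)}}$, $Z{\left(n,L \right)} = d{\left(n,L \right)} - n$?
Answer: $- \frac{291435}{11} + \frac{9 i \sqrt{30}}{11} \approx -26494.0 + 4.4814 i$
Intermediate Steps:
$d{\left(T,l \right)} = \sqrt{T + l}$
$Z{\left(n,L \right)} = \sqrt{L + n} - n$ ($Z{\left(n,L \right)} = \sqrt{n + L} - n = \sqrt{L + n} - n$)
$A{\left(p,x \right)} = \frac{-42 + x}{p + \sqrt{p + x} - x}$ ($A{\left(p,x \right)} = \frac{x - 42}{p - \left(x - \sqrt{p + x}\right)} = \frac{-42 + x}{p + \sqrt{p + x} - x}$)
$C = 12582 - \frac{54}{-6 + i \sqrt{30}}$ ($C = \frac{-42 - 12}{\left(30 - 48\right) + \sqrt{\left(30 - 48\right) - 12} - -12} - -12582 = \frac{1}{\left(30 - 48\right) + \sqrt{\left(30 - 48\right) - 12} + 12} \left(-54\right) + 12582 = \frac{1}{-18 + \sqrt{-18 - 12} + 12} \left(-54\right) + 12582 = \frac{1}{-18 + \sqrt{-30} + 12} \left(-54\right) + 12582 = \frac{1}{-18 + i \sqrt{30} + 12} \left(-54\right) + 12582 = \frac{1}{-6 + i \sqrt{30}} \left(-54\right) + 12582 = - \frac{54}{-6 + i \sqrt{30}} + 12582 = 12582 - \frac{54}{-6 + i \sqrt{30}} \approx 12587.0 + 4.4814 i$)
$C - 39081 = \left(\frac{138456}{11} + \frac{9 i \sqrt{30}}{11}\right) - 39081 = - \frac{291435}{11} + \frac{9 i \sqrt{30}}{11}$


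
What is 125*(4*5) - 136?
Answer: 2364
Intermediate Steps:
125*(4*5) - 136 = 125*20 - 136 = 2500 - 136 = 2364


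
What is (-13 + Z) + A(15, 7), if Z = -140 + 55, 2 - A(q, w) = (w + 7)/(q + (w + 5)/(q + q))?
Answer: -1066/11 ≈ -96.909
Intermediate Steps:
A(q, w) = 2 - (7 + w)/(q + (5 + w)/(2*q)) (A(q, w) = 2 - (w + 7)/(q + (w + 5)/(q + q)) = 2 - (7 + w)/(q + (5 + w)/((2*q))) = 2 - (7 + w)/(q + (5 + w)*(1/(2*q))) = 2 - (7 + w)/(q + (5 + w)/(2*q)))
Z = -85
(-13 + Z) + A(15, 7) = (-13 - 85) + 2*(5 + 7 - 7*15 + 2*15² - 1*15*7)/(5 + 7 + 2*15²) = -98 + 2*(5 + 7 - 105 + 2*225 - 105)/(5 + 7 + 2*225) = -98 + 2*(5 + 7 - 105 + 450 - 105)/(5 + 7 + 450) = -98 + 2*252/462 = -98 + 2*(1/462)*252 = -98 + 12/11 = -1066/11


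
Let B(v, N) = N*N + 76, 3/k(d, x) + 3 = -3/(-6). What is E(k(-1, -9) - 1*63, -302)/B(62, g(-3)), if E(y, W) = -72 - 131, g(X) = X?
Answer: -203/85 ≈ -2.3882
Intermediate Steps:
k(d, x) = -6/5 (k(d, x) = 3/(-3 - 3/(-6)) = 3/(-3 - 3*(-⅙)) = 3/(-3 + ½) = 3/(-5/2) = 3*(-⅖) = -6/5)
E(y, W) = -203
B(v, N) = 76 + N² (B(v, N) = N² + 76 = 76 + N²)
E(k(-1, -9) - 1*63, -302)/B(62, g(-3)) = -203/(76 + (-3)²) = -203/(76 + 9) = -203/85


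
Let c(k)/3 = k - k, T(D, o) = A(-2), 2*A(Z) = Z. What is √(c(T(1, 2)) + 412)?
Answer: 2*√103 ≈ 20.298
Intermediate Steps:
A(Z) = Z/2
T(D, o) = -1 (T(D, o) = (½)*(-2) = -1)
c(k) = 0 (c(k) = 3*(k - k) = 3*0 = 0)
√(c(T(1, 2)) + 412) = √(0 + 412) = √412 = 2*√103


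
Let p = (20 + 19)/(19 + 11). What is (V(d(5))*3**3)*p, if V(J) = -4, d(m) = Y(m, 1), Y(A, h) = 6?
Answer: -702/5 ≈ -140.40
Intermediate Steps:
p = 13/10 (p = 39/30 = 39*(1/30) = 13/10 ≈ 1.3000)
d(m) = 6
(V(d(5))*3**3)*p = -4*3**3*(13/10) = -4*27*(13/10) = -108*13/10 = -702/5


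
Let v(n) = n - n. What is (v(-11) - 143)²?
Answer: 20449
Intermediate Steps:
v(n) = 0
(v(-11) - 143)² = (0 - 143)² = (-143)² = 20449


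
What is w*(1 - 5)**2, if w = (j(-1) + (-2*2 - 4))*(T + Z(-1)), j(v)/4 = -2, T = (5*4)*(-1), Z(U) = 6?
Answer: 3584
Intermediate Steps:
T = -20 (T = 20*(-1) = -20)
j(v) = -8 (j(v) = 4*(-2) = -8)
w = 224 (w = (-8 + (-2*2 - 4))*(-20 + 6) = (-8 + (-4 - 4))*(-14) = (-8 - 8)*(-14) = -16*(-14) = 224)
w*(1 - 5)**2 = 224*(1 - 5)**2 = 224*(-4)**2 = 224*16 = 3584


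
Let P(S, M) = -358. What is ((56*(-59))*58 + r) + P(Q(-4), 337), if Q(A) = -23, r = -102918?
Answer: -294908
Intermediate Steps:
((56*(-59))*58 + r) + P(Q(-4), 337) = ((56*(-59))*58 - 102918) - 358 = (-3304*58 - 102918) - 358 = (-191632 - 102918) - 358 = -294550 - 358 = -294908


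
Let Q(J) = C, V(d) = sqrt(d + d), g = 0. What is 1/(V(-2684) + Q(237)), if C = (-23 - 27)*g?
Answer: -I*sqrt(1342)/2684 ≈ -0.013649*I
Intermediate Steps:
V(d) = sqrt(2)*sqrt(d) (V(d) = sqrt(2*d) = sqrt(2)*sqrt(d))
C = 0 (C = (-23 - 27)*0 = -50*0 = 0)
Q(J) = 0
1/(V(-2684) + Q(237)) = 1/(sqrt(2)*sqrt(-2684) + 0) = 1/(sqrt(2)*(2*I*sqrt(671)) + 0) = 1/(2*I*sqrt(1342) + 0) = 1/(2*I*sqrt(1342)) = -I*sqrt(1342)/2684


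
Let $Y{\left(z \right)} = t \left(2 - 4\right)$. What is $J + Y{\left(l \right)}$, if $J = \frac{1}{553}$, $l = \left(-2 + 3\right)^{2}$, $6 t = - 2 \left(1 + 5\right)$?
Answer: $\frac{2213}{553} \approx 4.0018$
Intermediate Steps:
$t = -2$ ($t = \frac{\left(-2\right) \left(1 + 5\right)}{6} = \frac{\left(-2\right) 6}{6} = \frac{1}{6} \left(-12\right) = -2$)
$l = 1$ ($l = 1^{2} = 1$)
$J = \frac{1}{553} \approx 0.0018083$
$Y{\left(z \right)} = 4$ ($Y{\left(z \right)} = - 2 \left(2 - 4\right) = \left(-2\right) \left(-2\right) = 4$)
$J + Y{\left(l \right)} = \frac{1}{553} + 4 = \frac{2213}{553}$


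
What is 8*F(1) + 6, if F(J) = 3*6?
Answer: 150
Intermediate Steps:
F(J) = 18
8*F(1) + 6 = 8*18 + 6 = 144 + 6 = 150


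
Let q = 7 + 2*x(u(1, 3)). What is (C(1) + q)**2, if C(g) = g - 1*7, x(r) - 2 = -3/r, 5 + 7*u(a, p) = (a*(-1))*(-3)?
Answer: 676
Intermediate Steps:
u(a, p) = -5/7 + 3*a/7 (u(a, p) = -5/7 + ((a*(-1))*(-3))/7 = -5/7 + (-a*(-3))/7 = -5/7 + (3*a)/7 = -5/7 + 3*a/7)
x(r) = 2 - 3/r
C(g) = -7 + g (C(g) = g - 7 = -7 + g)
q = 32 (q = 7 + 2*(2 - 3/(-5/7 + (3/7)*1)) = 7 + 2*(2 - 3/(-5/7 + 3/7)) = 7 + 2*(2 - 3/(-2/7)) = 7 + 2*(2 - 3*(-7/2)) = 7 + 2*(2 + 21/2) = 7 + 2*(25/2) = 7 + 25 = 32)
(C(1) + q)**2 = ((-7 + 1) + 32)**2 = (-6 + 32)**2 = 26**2 = 676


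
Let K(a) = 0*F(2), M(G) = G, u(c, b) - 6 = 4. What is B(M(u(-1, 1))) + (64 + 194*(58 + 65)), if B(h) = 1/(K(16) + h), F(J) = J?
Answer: 239261/10 ≈ 23926.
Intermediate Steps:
u(c, b) = 10 (u(c, b) = 6 + 4 = 10)
K(a) = 0 (K(a) = 0*2 = 0)
B(h) = 1/h (B(h) = 1/(0 + h) = 1/h)
B(M(u(-1, 1))) + (64 + 194*(58 + 65)) = 1/10 + (64 + 194*(58 + 65)) = ⅒ + (64 + 194*123) = ⅒ + (64 + 23862) = ⅒ + 23926 = 239261/10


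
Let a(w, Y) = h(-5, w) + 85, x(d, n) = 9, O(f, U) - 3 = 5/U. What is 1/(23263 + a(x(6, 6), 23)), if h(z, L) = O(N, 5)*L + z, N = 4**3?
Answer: 1/23379 ≈ 4.2773e-5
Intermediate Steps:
N = 64
O(f, U) = 3 + 5/U
h(z, L) = z + 4*L (h(z, L) = (3 + 5/5)*L + z = (3 + 5*(1/5))*L + z = (3 + 1)*L + z = 4*L + z = z + 4*L)
a(w, Y) = 80 + 4*w (a(w, Y) = (-5 + 4*w) + 85 = 80 + 4*w)
1/(23263 + a(x(6, 6), 23)) = 1/(23263 + (80 + 4*9)) = 1/(23263 + (80 + 36)) = 1/(23263 + 116) = 1/23379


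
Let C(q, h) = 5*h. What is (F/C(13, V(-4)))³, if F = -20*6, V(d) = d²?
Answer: -27/8 ≈ -3.3750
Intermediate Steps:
F = -120 (F = -4*30 = -120)
(F/C(13, V(-4)))³ = (-120/(5*(-4)²))³ = (-120/(5*16))³ = (-120/80)³ = (-120*1/80)³ = (-3/2)³ = -27/8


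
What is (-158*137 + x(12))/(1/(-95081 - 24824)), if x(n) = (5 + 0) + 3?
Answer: 2594504390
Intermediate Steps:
x(n) = 8 (x(n) = 5 + 3 = 8)
(-158*137 + x(12))/(1/(-95081 - 24824)) = (-158*137 + 8)/(1/(-95081 - 24824)) = (-21646 + 8)/(1/(-119905)) = -21638/(-1/119905) = -21638*(-119905) = 2594504390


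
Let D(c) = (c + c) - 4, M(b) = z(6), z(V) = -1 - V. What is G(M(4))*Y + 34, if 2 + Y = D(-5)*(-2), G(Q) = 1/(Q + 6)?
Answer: 8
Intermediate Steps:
M(b) = -7 (M(b) = -1 - 1*6 = -1 - 6 = -7)
D(c) = -4 + 2*c (D(c) = 2*c - 4 = -4 + 2*c)
G(Q) = 1/(6 + Q)
Y = 26 (Y = -2 + (-4 + 2*(-5))*(-2) = -2 + (-4 - 10)*(-2) = -2 - 14*(-2) = -2 + 28 = 26)
G(M(4))*Y + 34 = 26/(6 - 7) + 34 = 26/(-1) + 34 = -1*26 + 34 = -26 + 34 = 8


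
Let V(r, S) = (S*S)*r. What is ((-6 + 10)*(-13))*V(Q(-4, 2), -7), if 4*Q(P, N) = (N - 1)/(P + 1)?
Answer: 637/3 ≈ 212.33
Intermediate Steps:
Q(P, N) = (-1 + N)/(4*(1 + P)) (Q(P, N) = ((N - 1)/(P + 1))/4 = ((-1 + N)/(1 + P))/4 = (-1 + N)/(4*(1 + P)))
V(r, S) = r*S² (V(r, S) = S²*r = r*S²)
((-6 + 10)*(-13))*V(Q(-4, 2), -7) = ((-6 + 10)*(-13))*(((-1 + 2)/(4*(1 - 4)))*(-7)²) = (4*(-13))*(((¼)*1/(-3))*49) = -52*(¼)*(-⅓)*1*49 = -(-13)*49/3 = -52*(-49/12) = 637/3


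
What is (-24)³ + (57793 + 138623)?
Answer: 182592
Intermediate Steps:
(-24)³ + (57793 + 138623) = -13824 + 196416 = 182592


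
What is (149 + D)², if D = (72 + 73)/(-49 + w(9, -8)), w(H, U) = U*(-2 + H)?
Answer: 9610000/441 ≈ 21791.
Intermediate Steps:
D = -29/21 (D = (72 + 73)/(-49 - 8*(-2 + 9)) = 145/(-49 - 8*7) = 145/(-49 - 56) = 145/(-105) = 145*(-1/105) = -29/21 ≈ -1.3810)
(149 + D)² = (149 - 29/21)² = (3100/21)² = 9610000/441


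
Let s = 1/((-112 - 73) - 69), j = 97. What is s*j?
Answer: -97/254 ≈ -0.38189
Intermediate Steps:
s = -1/254 (s = 1/(-185 - 69) = 1/(-254) = -1/254 ≈ -0.0039370)
s*j = -1/254*97 = -97/254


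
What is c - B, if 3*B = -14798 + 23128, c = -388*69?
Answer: -88646/3 ≈ -29549.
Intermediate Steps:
c = -26772
B = 8330/3 (B = (-14798 + 23128)/3 = (⅓)*8330 = 8330/3 ≈ 2776.7)
c - B = -26772 - 1*8330/3 = -26772 - 8330/3 = -88646/3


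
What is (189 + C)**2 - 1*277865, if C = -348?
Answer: -252584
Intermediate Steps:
(189 + C)**2 - 1*277865 = (189 - 348)**2 - 1*277865 = (-159)**2 - 277865 = 25281 - 277865 = -252584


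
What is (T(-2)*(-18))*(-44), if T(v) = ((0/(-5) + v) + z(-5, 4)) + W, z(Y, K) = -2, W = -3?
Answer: -5544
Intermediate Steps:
T(v) = -5 + v (T(v) = ((0/(-5) + v) - 2) - 3 = ((0*(-1/5) + v) - 2) - 3 = ((0 + v) - 2) - 3 = (v - 2) - 3 = (-2 + v) - 3 = -5 + v)
(T(-2)*(-18))*(-44) = ((-5 - 2)*(-18))*(-44) = -7*(-18)*(-44) = 126*(-44) = -5544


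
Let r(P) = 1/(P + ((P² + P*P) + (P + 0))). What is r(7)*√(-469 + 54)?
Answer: I*√415/112 ≈ 0.18189*I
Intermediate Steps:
r(P) = 1/(2*P + 2*P²) (r(P) = 1/(P + ((P² + P²) + P)) = 1/(P + (2*P² + P)) = 1/(P + (P + 2*P²)) = 1/(2*P + 2*P²))
r(7)*√(-469 + 54) = ((½)/(7*(1 + 7)))*√(-469 + 54) = ((½)*(⅐)/8)*√(-415) = ((½)*(⅐)*(⅛))*(I*√415) = (I*√415)/112 = I*√415/112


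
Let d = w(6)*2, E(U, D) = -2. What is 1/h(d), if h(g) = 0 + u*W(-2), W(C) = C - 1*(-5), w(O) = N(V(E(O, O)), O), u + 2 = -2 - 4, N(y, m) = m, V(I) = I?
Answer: -1/24 ≈ -0.041667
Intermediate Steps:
u = -8 (u = -2 + (-2 - 4) = -2 - 6 = -8)
w(O) = O
W(C) = 5 + C (W(C) = C + 5 = 5 + C)
d = 12 (d = 6*2 = 12)
h(g) = -24 (h(g) = 0 - 8*(5 - 2) = 0 - 8*3 = 0 - 24 = -24)
1/h(d) = 1/(-24) = -1/24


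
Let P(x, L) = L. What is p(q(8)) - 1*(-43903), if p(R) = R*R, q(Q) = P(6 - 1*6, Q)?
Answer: 43967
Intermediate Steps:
q(Q) = Q
p(R) = R²
p(q(8)) - 1*(-43903) = 8² - 1*(-43903) = 64 + 43903 = 43967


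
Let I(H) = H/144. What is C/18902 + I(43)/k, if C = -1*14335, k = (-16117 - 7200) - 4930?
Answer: -29154700033/38442585168 ≈ -0.75840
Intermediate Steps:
I(H) = H/144 (I(H) = H*(1/144) = H/144)
k = -28247 (k = -23317 - 4930 = -28247)
C = -14335
C/18902 + I(43)/k = -14335/18902 + ((1/144)*43)/(-28247) = -14335*1/18902 + (43/144)*(-1/28247) = -14335/18902 - 43/4067568 = -29154700033/38442585168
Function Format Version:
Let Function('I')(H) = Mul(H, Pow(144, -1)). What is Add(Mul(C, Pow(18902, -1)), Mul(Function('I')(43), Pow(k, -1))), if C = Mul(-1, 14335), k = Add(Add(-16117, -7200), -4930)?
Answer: Rational(-29154700033, 38442585168) ≈ -0.75840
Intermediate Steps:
Function('I')(H) = Mul(Rational(1, 144), H) (Function('I')(H) = Mul(H, Rational(1, 144)) = Mul(Rational(1, 144), H))
k = -28247 (k = Add(-23317, -4930) = -28247)
C = -14335
Add(Mul(C, Pow(18902, -1)), Mul(Function('I')(43), Pow(k, -1))) = Add(Mul(-14335, Pow(18902, -1)), Mul(Mul(Rational(1, 144), 43), Pow(-28247, -1))) = Add(Mul(-14335, Rational(1, 18902)), Mul(Rational(43, 144), Rational(-1, 28247))) = Add(Rational(-14335, 18902), Rational(-43, 4067568)) = Rational(-29154700033, 38442585168)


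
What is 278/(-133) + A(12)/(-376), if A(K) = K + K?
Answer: -13465/6251 ≈ -2.1541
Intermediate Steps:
A(K) = 2*K
278/(-133) + A(12)/(-376) = 278/(-133) + (2*12)/(-376) = 278*(-1/133) + 24*(-1/376) = -278/133 - 3/47 = -13465/6251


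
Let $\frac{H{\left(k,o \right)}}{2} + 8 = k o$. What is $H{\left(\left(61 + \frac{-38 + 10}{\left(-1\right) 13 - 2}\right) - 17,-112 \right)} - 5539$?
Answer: $- \frac{237437}{15} \approx -15829.0$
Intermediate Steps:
$H{\left(k,o \right)} = -16 + 2 k o$
$H{\left(\left(61 + \frac{-38 + 10}{\left(-1\right) 13 - 2}\right) - 17,-112 \right)} - 5539 = \left(-16 + 2 \left(\left(61 + \frac{-38 + 10}{\left(-1\right) 13 - 2}\right) - 17\right) \left(-112\right)\right) - 5539 = \left(-16 + 2 \left(\left(61 - \frac{28}{-13 - 2}\right) - 17\right) \left(-112\right)\right) - 5539 = \left(-16 + 2 \left(\left(61 - \frac{28}{-15}\right) - 17\right) \left(-112\right)\right) - 5539 = \left(-16 + 2 \left(\left(61 - - \frac{28}{15}\right) - 17\right) \left(-112\right)\right) - 5539 = \left(-16 + 2 \left(\left(61 + \frac{28}{15}\right) - 17\right) \left(-112\right)\right) - 5539 = \left(-16 + 2 \left(\frac{943}{15} - 17\right) \left(-112\right)\right) - 5539 = \left(-16 + 2 \cdot \frac{688}{15} \left(-112\right)\right) - 5539 = \left(-16 - \frac{154112}{15}\right) - 5539 = - \frac{154352}{15} - 5539 = - \frac{237437}{15}$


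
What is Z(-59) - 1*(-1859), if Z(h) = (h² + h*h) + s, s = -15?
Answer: 8806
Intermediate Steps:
Z(h) = -15 + 2*h² (Z(h) = (h² + h*h) - 15 = (h² + h²) - 15 = 2*h² - 15 = -15 + 2*h²)
Z(-59) - 1*(-1859) = (-15 + 2*(-59)²) - 1*(-1859) = (-15 + 2*3481) + 1859 = (-15 + 6962) + 1859 = 6947 + 1859 = 8806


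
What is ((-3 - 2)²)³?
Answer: 15625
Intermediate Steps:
((-3 - 2)²)³ = ((-5)²)³ = 25³ = 15625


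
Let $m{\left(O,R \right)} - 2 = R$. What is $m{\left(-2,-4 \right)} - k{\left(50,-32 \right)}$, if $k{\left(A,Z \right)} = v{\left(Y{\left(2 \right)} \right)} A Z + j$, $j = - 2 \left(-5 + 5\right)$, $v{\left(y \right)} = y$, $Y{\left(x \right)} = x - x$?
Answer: $-2$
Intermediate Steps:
$Y{\left(x \right)} = 0$
$j = 0$ ($j = \left(-2\right) 0 = 0$)
$k{\left(A,Z \right)} = 0$ ($k{\left(A,Z \right)} = 0 A Z + 0 = 0 Z + 0 = 0 + 0 = 0$)
$m{\left(O,R \right)} = 2 + R$
$m{\left(-2,-4 \right)} - k{\left(50,-32 \right)} = \left(2 - 4\right) - 0 = -2 + 0 = -2$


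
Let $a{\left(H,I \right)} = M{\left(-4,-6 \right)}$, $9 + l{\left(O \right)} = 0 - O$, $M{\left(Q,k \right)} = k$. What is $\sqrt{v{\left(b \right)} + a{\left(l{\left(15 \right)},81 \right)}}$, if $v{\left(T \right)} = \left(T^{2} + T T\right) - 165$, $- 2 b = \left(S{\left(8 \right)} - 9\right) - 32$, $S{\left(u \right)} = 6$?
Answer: $\frac{\sqrt{1766}}{2} \approx 21.012$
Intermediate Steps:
$l{\left(O \right)} = -9 - O$ ($l{\left(O \right)} = -9 + \left(0 - O\right) = -9 - O$)
$a{\left(H,I \right)} = -6$
$b = \frac{35}{2}$ ($b = - \frac{\left(6 - 9\right) - 32}{2} = - \frac{-3 - 32}{2} = \left(- \frac{1}{2}\right) \left(-35\right) = \frac{35}{2} \approx 17.5$)
$v{\left(T \right)} = -165 + 2 T^{2}$ ($v{\left(T \right)} = \left(T^{2} + T^{2}\right) - 165 = 2 T^{2} - 165 = -165 + 2 T^{2}$)
$\sqrt{v{\left(b \right)} + a{\left(l{\left(15 \right)},81 \right)}} = \sqrt{\left(-165 + 2 \left(\frac{35}{2}\right)^{2}\right) - 6} = \sqrt{\left(-165 + 2 \cdot \frac{1225}{4}\right) - 6} = \sqrt{\left(-165 + \frac{1225}{2}\right) - 6} = \sqrt{\frac{895}{2} - 6} = \sqrt{\frac{883}{2}} = \frac{\sqrt{1766}}{2}$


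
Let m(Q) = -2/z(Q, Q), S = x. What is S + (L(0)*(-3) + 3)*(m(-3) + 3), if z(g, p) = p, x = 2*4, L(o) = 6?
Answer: -47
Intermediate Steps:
x = 8
S = 8
m(Q) = -2/Q
S + (L(0)*(-3) + 3)*(m(-3) + 3) = 8 + (6*(-3) + 3)*(-2/(-3) + 3) = 8 + (-18 + 3)*(-2*(-⅓) + 3) = 8 - 15*(⅔ + 3) = 8 - 15*11/3 = 8 - 55 = -47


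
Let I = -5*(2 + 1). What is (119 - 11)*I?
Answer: -1620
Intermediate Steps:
I = -15 (I = -5*3 = -15)
(119 - 11)*I = (119 - 11)*(-15) = 108*(-15) = -1620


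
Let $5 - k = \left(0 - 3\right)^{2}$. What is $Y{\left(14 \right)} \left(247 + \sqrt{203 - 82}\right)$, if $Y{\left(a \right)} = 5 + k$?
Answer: $258$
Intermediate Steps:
$k = -4$ ($k = 5 - \left(0 - 3\right)^{2} = 5 - \left(-3\right)^{2} = 5 - 9 = -4$)
$Y{\left(a \right)} = 1$ ($Y{\left(a \right)} = 5 - 4 = 1$)
$Y{\left(14 \right)} \left(247 + \sqrt{203 - 82}\right) = 1 \left(247 + \sqrt{203 - 82}\right) = 1 \left(247 + \sqrt{121}\right) = 1 \left(247 + 11\right) = 1 \cdot 258 = 258$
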